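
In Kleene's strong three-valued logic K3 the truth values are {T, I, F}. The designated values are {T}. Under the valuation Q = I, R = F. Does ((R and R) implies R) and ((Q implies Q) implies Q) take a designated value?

No

R and R = F and F = F
(R and R) implies R = F implies F = T
Q implies Q = I implies I = I  [not I or I]
(Q implies Q) implies Q = I implies I = I
((R and R) implies R) and ((Q implies Q) implies Q) = T and I = I
I ∉ {T}.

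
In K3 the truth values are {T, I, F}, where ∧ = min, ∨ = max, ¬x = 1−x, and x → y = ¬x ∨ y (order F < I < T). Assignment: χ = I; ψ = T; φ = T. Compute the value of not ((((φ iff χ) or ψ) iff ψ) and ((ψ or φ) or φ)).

F

φ iff χ = T iff I = I
(φ iff χ) or ψ = I or T = T
((φ iff χ) or ψ) iff ψ = T iff T = T
ψ or φ = T or T = T
(ψ or φ) or φ = T or T = T
(((φ iff χ) or ψ) iff ψ) and ((ψ or φ) or φ) = T and T = T
not ((((φ iff χ) or ψ) iff ψ) and ((ψ or φ) or φ)) = not T = F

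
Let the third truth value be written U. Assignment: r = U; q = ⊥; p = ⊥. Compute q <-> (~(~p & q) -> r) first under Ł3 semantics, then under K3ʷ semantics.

U; U

In Ł3: ~p = ~⊥ = ⊤
~p & q = ⊤ & ⊥ = ⊥
~(~p & q) = ~⊥ = ⊤
~(~p & q) -> r = ⊤ -> U = U  [min(1, 1−1+½)]
q <-> (~(~p & q) -> r) = ⊥ <-> U = U
In K3ʷ: ~p = ~⊥ = ⊤
~p & q = ⊤ & ⊥ = ⊥
~(~p & q) = ~⊥ = ⊤
~(~p & q) -> r = ⊤ -> U = U  [any arg is the third value ⇒ result is the third value]
q <-> (~(~p & q) -> r) = ⊥ <-> U = U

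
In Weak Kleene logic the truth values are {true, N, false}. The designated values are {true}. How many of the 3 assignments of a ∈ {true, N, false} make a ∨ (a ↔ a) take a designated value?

2

a=true: true ✓
a=N: N ·
a=false: true ✓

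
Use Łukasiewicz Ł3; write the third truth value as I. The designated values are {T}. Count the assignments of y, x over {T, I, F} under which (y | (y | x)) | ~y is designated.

Of the 9 assignments, 7 give a value in {T}.

7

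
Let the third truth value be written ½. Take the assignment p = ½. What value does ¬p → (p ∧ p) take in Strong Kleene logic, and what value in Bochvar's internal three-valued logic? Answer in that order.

In Strong Kleene logic: ¬p = ¬½ = ½
p ∧ p = ½ ∧ ½ = ½
¬p → (p ∧ p) = ½ → ½ = ½  [¬½ ∨ ½]
In Bochvar's internal three-valued logic: ¬p = ¬½ = ½
p ∧ p = ½ ∧ ½ = ½
¬p → (p ∧ p) = ½ → ½ = ½  [any arg is the third value ⇒ result is the third value]

½; ½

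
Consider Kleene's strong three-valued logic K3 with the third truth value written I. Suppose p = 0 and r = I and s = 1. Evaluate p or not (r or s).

r or s = I or 1 = 1
not (r or s) = not 1 = 0
p or not (r or s) = 0 or 0 = 0

0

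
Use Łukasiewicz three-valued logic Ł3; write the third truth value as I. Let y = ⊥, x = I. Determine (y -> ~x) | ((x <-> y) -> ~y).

⊤

~x = ~I = I
y -> ~x = ⊥ -> I = ⊤  [min(1, 1−0+½)]
x <-> y = I <-> ⊥ = I
~y = ~⊥ = ⊤
(x <-> y) -> ~y = I -> ⊤ = ⊤
(y -> ~x) | ((x <-> y) -> ~y) = ⊤ | ⊤ = ⊤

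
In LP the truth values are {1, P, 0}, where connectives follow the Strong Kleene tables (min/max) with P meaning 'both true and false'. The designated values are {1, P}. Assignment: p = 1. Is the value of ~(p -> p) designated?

No

p -> p = 1 -> 1 = 1
~(p -> p) = ~1 = 0
0 ∉ {1, P}.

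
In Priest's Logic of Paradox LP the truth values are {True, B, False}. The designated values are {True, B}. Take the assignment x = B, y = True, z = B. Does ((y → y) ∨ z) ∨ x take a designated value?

Yes

y → y = True → True = True
(y → y) ∨ z = True ∨ B = True
((y → y) ∨ z) ∨ x = True ∨ B = True
True ∈ {True, B}.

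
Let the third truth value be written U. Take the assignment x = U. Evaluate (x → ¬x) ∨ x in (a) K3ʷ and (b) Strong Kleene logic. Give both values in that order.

In K3ʷ: ¬x = ¬U = U
x → ¬x = U → U = U
(x → ¬x) ∨ x = U ∨ U = U
In Strong Kleene logic: ¬x = ¬U = U
x → ¬x = U → U = U
(x → ¬x) ∨ x = U ∨ U = U

U; U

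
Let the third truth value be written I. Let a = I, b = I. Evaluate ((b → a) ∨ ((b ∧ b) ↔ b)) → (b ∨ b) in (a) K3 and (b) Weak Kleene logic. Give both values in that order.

I; I

In K3: b → a = I → I = I
b ∧ b = I ∧ I = I
(b ∧ b) ↔ b = I ↔ I = I
(b → a) ∨ ((b ∧ b) ↔ b) = I ∨ I = I
b ∨ b = I ∨ I = I
((b → a) ∨ ((b ∧ b) ↔ b)) → (b ∨ b) = I → I = I
In Weak Kleene logic: b → a = I → I = I  [any arg is the third value ⇒ result is the third value]
b ∧ b = I ∧ I = I
(b ∧ b) ↔ b = I ↔ I = I
(b → a) ∨ ((b ∧ b) ↔ b) = I ∨ I = I
b ∨ b = I ∨ I = I
((b → a) ∨ ((b ∧ b) ↔ b)) → (b ∨ b) = I → I = I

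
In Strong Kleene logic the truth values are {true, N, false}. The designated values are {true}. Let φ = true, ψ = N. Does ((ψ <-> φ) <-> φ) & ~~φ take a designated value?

ψ <-> φ = N <-> true = N
(ψ <-> φ) <-> φ = N <-> true = N
~φ = ~true = false
~~φ = ~false = true
((ψ <-> φ) <-> φ) & ~~φ = N & true = N
N ∉ {true}.

No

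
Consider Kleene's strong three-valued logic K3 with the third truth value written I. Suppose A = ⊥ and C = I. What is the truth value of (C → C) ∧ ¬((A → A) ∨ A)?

⊥

C → C = I → I = I  [¬I ∨ I]
A → A = ⊥ → ⊥ = ⊤
(A → A) ∨ A = ⊤ ∨ ⊥ = ⊤
¬((A → A) ∨ A) = ¬⊤ = ⊥
(C → C) ∧ ¬((A → A) ∨ A) = I ∧ ⊥ = ⊥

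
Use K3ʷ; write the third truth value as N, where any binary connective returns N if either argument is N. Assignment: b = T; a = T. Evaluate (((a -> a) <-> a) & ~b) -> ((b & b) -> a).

a -> a = T -> T = T
(a -> a) <-> a = T <-> T = T
~b = ~T = F
((a -> a) <-> a) & ~b = T & F = F
b & b = T & T = T
(b & b) -> a = T -> T = T
(((a -> a) <-> a) & ~b) -> ((b & b) -> a) = F -> T = T

T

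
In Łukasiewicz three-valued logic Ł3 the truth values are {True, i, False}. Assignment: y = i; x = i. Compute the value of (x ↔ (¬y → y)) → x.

True

¬y = ¬i = i
¬y → y = i → i = True
x ↔ (¬y → y) = i ↔ True = i
(x ↔ (¬y → y)) → x = i → i = True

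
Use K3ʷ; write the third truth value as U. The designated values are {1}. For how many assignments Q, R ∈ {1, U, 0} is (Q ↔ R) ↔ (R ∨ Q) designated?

1

Designated under: (Q=1, R=1).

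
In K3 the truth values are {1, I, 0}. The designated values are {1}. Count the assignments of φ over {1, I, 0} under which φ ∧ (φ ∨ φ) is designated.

φ=1: 1 ✓
φ=I: I ·
φ=0: 0 ·

1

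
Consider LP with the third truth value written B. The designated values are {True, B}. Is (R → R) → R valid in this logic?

No

Countermodel: R=False gives False, which is not designated.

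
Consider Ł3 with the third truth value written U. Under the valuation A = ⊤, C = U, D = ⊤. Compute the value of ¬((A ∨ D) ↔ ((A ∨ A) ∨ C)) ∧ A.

⊥

A ∨ D = ⊤ ∨ ⊤ = ⊤
A ∨ A = ⊤ ∨ ⊤ = ⊤
(A ∨ A) ∨ C = ⊤ ∨ U = ⊤
(A ∨ D) ↔ ((A ∨ A) ∨ C) = ⊤ ↔ ⊤ = ⊤
¬((A ∨ D) ↔ ((A ∨ A) ∨ C)) = ¬⊤ = ⊥
¬((A ∨ D) ↔ ((A ∨ A) ∨ C)) ∧ A = ⊥ ∧ ⊤ = ⊥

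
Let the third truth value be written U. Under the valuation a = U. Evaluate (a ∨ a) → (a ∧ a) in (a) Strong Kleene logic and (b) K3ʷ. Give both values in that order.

U; U

In Strong Kleene logic: a ∨ a = U ∨ U = U
a ∧ a = U ∧ U = U
(a ∨ a) → (a ∧ a) = U → U = U  [¬U ∨ U]
In K3ʷ: a ∨ a = U ∨ U = U
a ∧ a = U ∧ U = U
(a ∨ a) → (a ∧ a) = U → U = U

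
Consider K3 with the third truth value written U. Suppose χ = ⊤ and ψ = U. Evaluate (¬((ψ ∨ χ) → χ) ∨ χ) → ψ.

ψ ∨ χ = U ∨ ⊤ = ⊤
(ψ ∨ χ) → χ = ⊤ → ⊤ = ⊤
¬((ψ ∨ χ) → χ) = ¬⊤ = ⊥
¬((ψ ∨ χ) → χ) ∨ χ = ⊥ ∨ ⊤ = ⊤
(¬((ψ ∨ χ) → χ) ∨ χ) → ψ = ⊤ → U = U  [¬⊤ ∨ U]

U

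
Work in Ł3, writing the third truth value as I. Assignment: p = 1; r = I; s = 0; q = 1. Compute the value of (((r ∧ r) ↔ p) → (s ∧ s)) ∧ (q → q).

I

r ∧ r = I ∧ I = I
(r ∧ r) ↔ p = I ↔ 1 = I
s ∧ s = 0 ∧ 0 = 0
((r ∧ r) ↔ p) → (s ∧ s) = I → 0 = I
q → q = 1 → 1 = 1
(((r ∧ r) ↔ p) → (s ∧ s)) ∧ (q → q) = I ∧ 1 = I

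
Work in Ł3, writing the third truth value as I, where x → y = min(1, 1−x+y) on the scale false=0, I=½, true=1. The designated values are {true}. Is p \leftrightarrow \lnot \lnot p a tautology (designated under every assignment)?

Yes

Every assignment of p over {true, I, false} gives a value in {true}.
In particular, with p=I: p \leftrightarrow \lnot \lnot p = true.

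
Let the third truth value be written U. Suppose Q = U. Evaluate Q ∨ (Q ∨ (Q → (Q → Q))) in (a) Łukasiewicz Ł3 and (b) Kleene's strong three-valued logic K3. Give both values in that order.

True; U

In Łukasiewicz Ł3: Q → Q = U → U = True
Q → (Q → Q) = U → True = True
Q ∨ (Q → (Q → Q)) = U ∨ True = True
Q ∨ (Q ∨ (Q → (Q → Q))) = U ∨ True = True
In Kleene's strong three-valued logic K3: Q → Q = U → U = U
Q → (Q → Q) = U → U = U
Q ∨ (Q → (Q → Q)) = U ∨ U = U
Q ∨ (Q ∨ (Q → (Q → Q))) = U ∨ U = U
They differ because Łukasiewicz Ł3 and Kleene's strong three-valued logic K3 treat U differently under implication.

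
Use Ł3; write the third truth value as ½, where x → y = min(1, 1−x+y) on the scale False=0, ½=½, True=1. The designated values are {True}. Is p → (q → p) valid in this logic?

Yes

Every assignment of p, q over {True, ½, False} gives a value in {True}.
In particular, with p=½, q=½: p → (q → p) = True.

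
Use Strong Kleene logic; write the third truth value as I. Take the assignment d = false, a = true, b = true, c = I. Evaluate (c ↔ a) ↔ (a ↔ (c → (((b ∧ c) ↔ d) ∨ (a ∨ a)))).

c ↔ a = I ↔ true = I
b ∧ c = true ∧ I = I
(b ∧ c) ↔ d = I ↔ false = I
a ∨ a = true ∨ true = true
((b ∧ c) ↔ d) ∨ (a ∨ a) = I ∨ true = true
c → (((b ∧ c) ↔ d) ∨ (a ∨ a)) = I → true = true  [¬I ∨ true]
a ↔ (c → (((b ∧ c) ↔ d) ∨ (a ∨ a))) = true ↔ true = true
(c ↔ a) ↔ (a ↔ (c → (((b ∧ c) ↔ d) ∨ (a ∨ a)))) = I ↔ true = I

I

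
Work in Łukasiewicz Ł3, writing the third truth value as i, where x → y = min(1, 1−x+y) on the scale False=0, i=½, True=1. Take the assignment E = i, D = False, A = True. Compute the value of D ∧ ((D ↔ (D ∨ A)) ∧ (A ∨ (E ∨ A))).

D ∨ A = False ∨ True = True
D ↔ (D ∨ A) = False ↔ True = False
E ∨ A = i ∨ True = True
A ∨ (E ∨ A) = True ∨ True = True
(D ↔ (D ∨ A)) ∧ (A ∨ (E ∨ A)) = False ∧ True = False
D ∧ ((D ↔ (D ∨ A)) ∧ (A ∨ (E ∨ A))) = False ∧ False = False

False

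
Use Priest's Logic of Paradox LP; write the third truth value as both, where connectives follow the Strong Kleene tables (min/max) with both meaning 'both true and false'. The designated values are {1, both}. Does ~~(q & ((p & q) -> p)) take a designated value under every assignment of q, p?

No

Countermodel: q=0, p=1 gives 0, which is not designated.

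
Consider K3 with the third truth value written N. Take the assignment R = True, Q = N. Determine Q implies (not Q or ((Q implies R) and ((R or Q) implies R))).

True

not Q = not N = N
Q implies R = N implies True = True  [not N or True]
R or Q = True or N = True
(R or Q) implies R = True implies True = True
(Q implies R) and ((R or Q) implies R) = True and True = True
not Q or ((Q implies R) and ((R or Q) implies R)) = N or True = True
Q implies (not Q or ((Q implies R) and ((R or Q) implies R))) = N implies True = True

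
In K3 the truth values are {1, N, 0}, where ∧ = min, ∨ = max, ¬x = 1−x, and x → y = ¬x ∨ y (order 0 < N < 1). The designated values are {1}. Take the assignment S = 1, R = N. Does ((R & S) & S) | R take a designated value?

R & S = N & 1 = N
(R & S) & S = N & 1 = N
((R & S) & S) | R = N | N = N
N ∉ {1}.

No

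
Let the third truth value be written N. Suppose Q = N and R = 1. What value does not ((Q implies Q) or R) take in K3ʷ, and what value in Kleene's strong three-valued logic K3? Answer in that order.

N; 0

In K3ʷ: Q implies Q = N implies N = N  [any arg is the third value ⇒ result is the third value]
(Q implies Q) or R = N or 1 = N
not ((Q implies Q) or R) = not N = N
In Kleene's strong three-valued logic K3: Q implies Q = N implies N = N  [not N or N]
(Q implies Q) or R = N or 1 = 1
not ((Q implies Q) or R) = not 1 = 0
They differ because K3ʷ and Kleene's strong three-valued logic K3 treat N differently under the binary connectives.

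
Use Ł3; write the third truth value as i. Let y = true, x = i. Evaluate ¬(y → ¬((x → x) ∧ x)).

i

x → x = i → i = true  [min(1, 1−½+½)]
(x → x) ∧ x = true ∧ i = i
¬((x → x) ∧ x) = ¬i = i
y → ¬((x → x) ∧ x) = true → i = i
¬(y → ¬((x → x) ∧ x)) = ¬i = i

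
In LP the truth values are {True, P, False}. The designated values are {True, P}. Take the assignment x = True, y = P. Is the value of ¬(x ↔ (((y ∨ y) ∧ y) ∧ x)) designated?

Yes

y ∨ y = P ∨ P = P
(y ∨ y) ∧ y = P ∧ P = P
((y ∨ y) ∧ y) ∧ x = P ∧ True = P
x ↔ (((y ∨ y) ∧ y) ∧ x) = True ↔ P = P
¬(x ↔ (((y ∨ y) ∧ y) ∧ x)) = ¬P = P
P ∈ {True, P}.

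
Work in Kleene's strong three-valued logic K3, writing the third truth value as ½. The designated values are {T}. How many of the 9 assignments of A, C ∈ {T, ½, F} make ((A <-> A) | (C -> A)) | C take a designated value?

8

Of the 9 assignments, 8 give a value in {T}.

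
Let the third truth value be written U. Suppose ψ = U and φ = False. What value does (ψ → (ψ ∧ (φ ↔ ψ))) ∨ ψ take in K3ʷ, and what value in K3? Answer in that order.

In K3ʷ: φ ↔ ψ = False ↔ U = U
ψ ∧ (φ ↔ ψ) = U ∧ U = U
ψ → (ψ ∧ (φ ↔ ψ)) = U → U = U  [any arg is the third value ⇒ result is the third value]
(ψ → (ψ ∧ (φ ↔ ψ))) ∨ ψ = U ∨ U = U
In K3: φ ↔ ψ = False ↔ U = U
ψ ∧ (φ ↔ ψ) = U ∧ U = U
ψ → (ψ ∧ (φ ↔ ψ)) = U → U = U  [¬U ∨ U]
(ψ → (ψ ∧ (φ ↔ ψ))) ∨ ψ = U ∨ U = U

U; U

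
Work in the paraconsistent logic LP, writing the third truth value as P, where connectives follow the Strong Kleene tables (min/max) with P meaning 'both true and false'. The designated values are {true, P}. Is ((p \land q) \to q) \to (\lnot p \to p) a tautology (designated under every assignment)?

Countermodel: p=false, q=true gives false, which is not designated.

No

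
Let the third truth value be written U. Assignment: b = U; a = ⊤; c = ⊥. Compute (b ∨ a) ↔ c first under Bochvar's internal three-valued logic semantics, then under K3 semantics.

In Bochvar's internal three-valued logic: b ∨ a = U ∨ ⊤ = U
(b ∨ a) ↔ c = U ↔ ⊥ = U
In K3: b ∨ a = U ∨ ⊤ = ⊤
(b ∨ a) ↔ c = ⊤ ↔ ⊥ = ⊥
They differ because Bochvar's internal three-valued logic and K3 treat U differently under the binary connectives.

U; ⊥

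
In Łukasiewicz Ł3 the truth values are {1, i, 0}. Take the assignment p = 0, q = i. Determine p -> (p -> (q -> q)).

1

q -> q = i -> i = 1
p -> (q -> q) = 0 -> 1 = 1
p -> (p -> (q -> q)) = 0 -> 1 = 1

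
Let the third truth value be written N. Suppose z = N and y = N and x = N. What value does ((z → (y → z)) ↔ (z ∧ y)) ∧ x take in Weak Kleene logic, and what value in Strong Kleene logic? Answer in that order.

N; N

In Weak Kleene logic: y → z = N → N = N
z → (y → z) = N → N = N
z ∧ y = N ∧ N = N
(z → (y → z)) ↔ (z ∧ y) = N ↔ N = N
((z → (y → z)) ↔ (z ∧ y)) ∧ x = N ∧ N = N
In Strong Kleene logic: y → z = N → N = N  [¬N ∨ N]
z → (y → z) = N → N = N
z ∧ y = N ∧ N = N
(z → (y → z)) ↔ (z ∧ y) = N ↔ N = N
((z → (y → z)) ↔ (z ∧ y)) ∧ x = N ∧ N = N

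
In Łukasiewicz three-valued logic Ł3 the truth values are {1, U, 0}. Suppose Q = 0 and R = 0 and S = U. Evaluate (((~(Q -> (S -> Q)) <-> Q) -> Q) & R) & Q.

S -> Q = U -> 0 = U  [min(1, 1−½+0)]
Q -> (S -> Q) = 0 -> U = 1
~(Q -> (S -> Q)) = ~1 = 0
~(Q -> (S -> Q)) <-> Q = 0 <-> 0 = 1
(~(Q -> (S -> Q)) <-> Q) -> Q = 1 -> 0 = 0
((~(Q -> (S -> Q)) <-> Q) -> Q) & R = 0 & 0 = 0
(((~(Q -> (S -> Q)) <-> Q) -> Q) & R) & Q = 0 & 0 = 0

0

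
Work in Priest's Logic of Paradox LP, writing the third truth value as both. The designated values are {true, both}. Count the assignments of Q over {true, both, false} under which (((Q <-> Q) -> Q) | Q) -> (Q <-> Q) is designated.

3

Q=true: true ✓
Q=both: both ✓
Q=false: true ✓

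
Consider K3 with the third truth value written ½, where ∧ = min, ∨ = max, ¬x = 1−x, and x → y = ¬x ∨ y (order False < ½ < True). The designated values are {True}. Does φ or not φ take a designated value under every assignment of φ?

Countermodel: φ=½ gives ½, which is not designated.

No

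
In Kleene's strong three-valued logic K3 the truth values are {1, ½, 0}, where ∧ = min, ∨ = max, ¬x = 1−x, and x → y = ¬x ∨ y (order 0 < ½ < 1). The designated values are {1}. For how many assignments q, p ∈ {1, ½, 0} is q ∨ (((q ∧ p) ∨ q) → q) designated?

Of the 9 assignments, 6 give a value in {1}.

6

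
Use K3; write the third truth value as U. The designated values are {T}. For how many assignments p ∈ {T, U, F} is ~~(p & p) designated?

p=T: T ✓
p=U: U ·
p=F: F ·

1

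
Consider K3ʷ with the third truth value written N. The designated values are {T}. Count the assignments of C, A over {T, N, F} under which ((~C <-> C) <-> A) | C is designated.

Designated under: (C=T, A=T); (C=T, A=F); (C=F, A=F).

3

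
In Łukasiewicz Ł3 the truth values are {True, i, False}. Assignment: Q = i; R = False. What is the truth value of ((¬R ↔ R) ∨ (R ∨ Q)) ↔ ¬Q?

¬R = ¬False = True
¬R ↔ R = True ↔ False = False
R ∨ Q = False ∨ i = i
(¬R ↔ R) ∨ (R ∨ Q) = False ∨ i = i
¬Q = ¬i = i
((¬R ↔ R) ∨ (R ∨ Q)) ↔ ¬Q = i ↔ i = True  [1 − |½−½|]

True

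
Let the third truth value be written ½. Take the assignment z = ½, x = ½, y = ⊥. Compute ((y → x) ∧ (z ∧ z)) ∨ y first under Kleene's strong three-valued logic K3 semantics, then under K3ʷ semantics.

½; ½

In Kleene's strong three-valued logic K3: y → x = ⊥ → ½ = ⊤  [¬⊥ ∨ ½]
z ∧ z = ½ ∧ ½ = ½
(y → x) ∧ (z ∧ z) = ⊤ ∧ ½ = ½
((y → x) ∧ (z ∧ z)) ∨ y = ½ ∨ ⊥ = ½
In K3ʷ: y → x = ⊥ → ½ = ½  [any arg is the third value ⇒ result is the third value]
z ∧ z = ½ ∧ ½ = ½
(y → x) ∧ (z ∧ z) = ½ ∧ ½ = ½
((y → x) ∧ (z ∧ z)) ∨ y = ½ ∨ ⊥ = ½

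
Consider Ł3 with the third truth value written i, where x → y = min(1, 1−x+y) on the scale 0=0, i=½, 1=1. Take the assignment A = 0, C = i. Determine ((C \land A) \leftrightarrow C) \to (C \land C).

C \land A = i \land 0 = 0
(C \land A) \leftrightarrow C = 0 \leftrightarrow i = i  [1 − |0−½|]
C \land C = i \land i = i
((C \land A) \leftrightarrow C) \to (C \land C) = i \to i = 1

1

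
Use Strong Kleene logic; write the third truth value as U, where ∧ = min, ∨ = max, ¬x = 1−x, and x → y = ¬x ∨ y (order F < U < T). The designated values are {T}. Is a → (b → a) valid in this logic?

No

Countermodel: a=U, b=T gives U, which is not designated.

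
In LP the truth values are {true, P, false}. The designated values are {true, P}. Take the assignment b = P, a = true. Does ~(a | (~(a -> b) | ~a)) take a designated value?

a -> b = true -> P = P
~(a -> b) = ~P = P
~a = ~true = false
~(a -> b) | ~a = P | false = P
a | (~(a -> b) | ~a) = true | P = true
~(a | (~(a -> b) | ~a)) = ~true = false
false ∉ {true, P}.

No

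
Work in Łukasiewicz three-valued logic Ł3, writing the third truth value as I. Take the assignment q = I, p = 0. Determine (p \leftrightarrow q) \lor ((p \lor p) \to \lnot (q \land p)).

p \leftrightarrow q = 0 \leftrightarrow I = I  [1 − |0−½|]
p \lor p = 0 \lor 0 = 0
q \land p = I \land 0 = 0
\lnot (q \land p) = \lnot 0 = 1
(p \lor p) \to \lnot (q \land p) = 0 \to 1 = 1
(p \leftrightarrow q) \lor ((p \lor p) \to \lnot (q \land p)) = I \lor 1 = 1

1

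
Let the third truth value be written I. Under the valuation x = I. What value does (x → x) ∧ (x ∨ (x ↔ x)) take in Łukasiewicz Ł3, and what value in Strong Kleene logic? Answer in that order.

true; I

In Łukasiewicz Ł3: x → x = I → I = true  [min(1, 1−½+½)]
x ↔ x = I ↔ I = true
x ∨ (x ↔ x) = I ∨ true = true
(x → x) ∧ (x ∨ (x ↔ x)) = true ∧ true = true
In Strong Kleene logic: x → x = I → I = I  [¬I ∨ I]
x ↔ x = I ↔ I = I
x ∨ (x ↔ x) = I ∨ I = I
(x → x) ∧ (x ∨ (x ↔ x)) = I ∧ I = I
They differ because Łukasiewicz Ł3 and Strong Kleene logic treat I differently under implication.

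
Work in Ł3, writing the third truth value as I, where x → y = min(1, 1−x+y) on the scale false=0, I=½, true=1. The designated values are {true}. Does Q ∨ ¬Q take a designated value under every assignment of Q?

No

Countermodel: Q=I gives I, which is not designated.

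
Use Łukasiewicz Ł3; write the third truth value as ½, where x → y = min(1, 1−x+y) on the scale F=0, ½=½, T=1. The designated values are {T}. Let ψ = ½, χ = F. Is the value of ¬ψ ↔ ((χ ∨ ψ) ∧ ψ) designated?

Yes

¬ψ = ¬½ = ½
χ ∨ ψ = F ∨ ½ = ½
(χ ∨ ψ) ∧ ψ = ½ ∧ ½ = ½
¬ψ ↔ ((χ ∨ ψ) ∧ ψ) = ½ ↔ ½ = T
T ∈ {T}.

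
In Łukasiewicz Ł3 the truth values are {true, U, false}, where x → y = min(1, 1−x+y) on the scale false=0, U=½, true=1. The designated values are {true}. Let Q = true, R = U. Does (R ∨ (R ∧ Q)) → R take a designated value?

R ∧ Q = U ∧ true = U
R ∨ (R ∧ Q) = U ∨ U = U
(R ∨ (R ∧ Q)) → R = U → U = true  [min(1, 1−½+½)]
true ∈ {true}.

Yes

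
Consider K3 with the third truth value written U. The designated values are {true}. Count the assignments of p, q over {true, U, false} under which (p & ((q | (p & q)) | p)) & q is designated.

1

Designated under: (p=true, q=true).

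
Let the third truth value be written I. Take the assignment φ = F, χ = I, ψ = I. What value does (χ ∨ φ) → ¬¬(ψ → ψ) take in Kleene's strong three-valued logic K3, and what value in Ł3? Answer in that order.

I; T

In Kleene's strong three-valued logic K3: χ ∨ φ = I ∨ F = I
ψ → ψ = I → I = I  [¬I ∨ I]
¬(ψ → ψ) = ¬I = I
¬¬(ψ → ψ) = ¬I = I
(χ ∨ φ) → ¬¬(ψ → ψ) = I → I = I
In Ł3: χ ∨ φ = I ∨ F = I
ψ → ψ = I → I = T  [min(1, 1−½+½)]
¬(ψ → ψ) = ¬T = F
¬¬(ψ → ψ) = ¬F = T
(χ ∨ φ) → ¬¬(ψ → ψ) = I → T = T
They differ because Kleene's strong three-valued logic K3 and Ł3 treat I differently under implication.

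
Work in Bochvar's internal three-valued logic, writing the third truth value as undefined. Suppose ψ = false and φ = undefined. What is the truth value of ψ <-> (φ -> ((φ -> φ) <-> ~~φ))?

undefined

φ -> φ = undefined -> undefined = undefined  [any arg is the third value ⇒ result is the third value]
~φ = ~undefined = undefined
~~φ = ~undefined = undefined
(φ -> φ) <-> ~~φ = undefined <-> undefined = undefined
φ -> ((φ -> φ) <-> ~~φ) = undefined -> undefined = undefined
ψ <-> (φ -> ((φ -> φ) <-> ~~φ)) = false <-> undefined = undefined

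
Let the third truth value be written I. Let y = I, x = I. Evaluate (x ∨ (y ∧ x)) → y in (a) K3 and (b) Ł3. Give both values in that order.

In K3: y ∧ x = I ∧ I = I
x ∨ (y ∧ x) = I ∨ I = I
(x ∨ (y ∧ x)) → y = I → I = I  [¬I ∨ I]
In Ł3: y ∧ x = I ∧ I = I
x ∨ (y ∧ x) = I ∨ I = I
(x ∨ (y ∧ x)) → y = I → I = T
They differ because K3 and Ł3 treat I differently under implication.

I; T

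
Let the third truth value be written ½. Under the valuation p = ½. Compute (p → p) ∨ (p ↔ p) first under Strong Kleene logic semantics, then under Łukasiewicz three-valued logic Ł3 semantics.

In Strong Kleene logic: p → p = ½ → ½ = ½  [¬½ ∨ ½]
p ↔ p = ½ ↔ ½ = ½
(p → p) ∨ (p ↔ p) = ½ ∨ ½ = ½
In Łukasiewicz three-valued logic Ł3: p → p = ½ → ½ = T
p ↔ p = ½ ↔ ½ = T
(p → p) ∨ (p ↔ p) = T ∨ T = T
They differ because Strong Kleene logic and Łukasiewicz three-valued logic Ł3 treat ½ differently under implication.

½; T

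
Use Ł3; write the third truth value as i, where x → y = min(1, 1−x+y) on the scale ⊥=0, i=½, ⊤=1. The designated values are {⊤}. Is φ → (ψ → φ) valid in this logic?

Every assignment of φ, ψ over {⊤, i, ⊥} gives a value in {⊤}.
In particular, with φ=i, ψ=i: φ → (ψ → φ) = ⊤.

Yes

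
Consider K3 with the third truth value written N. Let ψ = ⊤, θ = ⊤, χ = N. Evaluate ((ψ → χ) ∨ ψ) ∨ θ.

⊤

ψ → χ = ⊤ → N = N
(ψ → χ) ∨ ψ = N ∨ ⊤ = ⊤
((ψ → χ) ∨ ψ) ∨ θ = ⊤ ∨ ⊤ = ⊤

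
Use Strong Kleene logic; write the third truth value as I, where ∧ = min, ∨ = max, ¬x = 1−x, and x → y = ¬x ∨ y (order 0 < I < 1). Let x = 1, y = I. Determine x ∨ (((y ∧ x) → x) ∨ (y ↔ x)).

y ∧ x = I ∧ 1 = I
(y ∧ x) → x = I → 1 = 1
y ↔ x = I ↔ 1 = I
((y ∧ x) → x) ∨ (y ↔ x) = 1 ∨ I = 1
x ∨ (((y ∧ x) → x) ∨ (y ↔ x)) = 1 ∨ 1 = 1

1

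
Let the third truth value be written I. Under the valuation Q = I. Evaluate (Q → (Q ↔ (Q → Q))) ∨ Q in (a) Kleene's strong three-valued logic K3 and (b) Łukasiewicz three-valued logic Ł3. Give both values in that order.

In Kleene's strong three-valued logic K3: Q → Q = I → I = I
Q ↔ (Q → Q) = I ↔ I = I
Q → (Q ↔ (Q → Q)) = I → I = I
(Q → (Q ↔ (Q → Q))) ∨ Q = I ∨ I = I
In Łukasiewicz three-valued logic Ł3: Q → Q = I → I = True
Q ↔ (Q → Q) = I ↔ True = I
Q → (Q ↔ (Q → Q)) = I → I = True
(Q → (Q ↔ (Q → Q))) ∨ Q = True ∨ I = True
They differ because Kleene's strong three-valued logic K3 and Łukasiewicz three-valued logic Ł3 treat I differently under implication.

I; True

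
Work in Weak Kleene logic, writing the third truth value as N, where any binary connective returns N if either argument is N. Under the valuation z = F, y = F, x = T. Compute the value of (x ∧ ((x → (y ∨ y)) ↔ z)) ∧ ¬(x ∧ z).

y ∨ y = F ∨ F = F
x → (y ∨ y) = T → F = F
(x → (y ∨ y)) ↔ z = F ↔ F = T
x ∧ ((x → (y ∨ y)) ↔ z) = T ∧ T = T
x ∧ z = T ∧ F = F
¬(x ∧ z) = ¬F = T
(x ∧ ((x → (y ∨ y)) ↔ z)) ∧ ¬(x ∧ z) = T ∧ T = T

T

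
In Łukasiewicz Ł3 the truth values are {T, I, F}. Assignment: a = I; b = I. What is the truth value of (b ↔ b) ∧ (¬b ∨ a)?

b ↔ b = I ↔ I = T  [1 − |½−½|]
¬b = ¬I = I
¬b ∨ a = I ∨ I = I
(b ↔ b) ∧ (¬b ∨ a) = T ∧ I = I

I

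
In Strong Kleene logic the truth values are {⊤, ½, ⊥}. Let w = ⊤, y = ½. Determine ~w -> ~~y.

⊤

~w = ~⊤ = ⊥
~y = ~½ = ½
~~y = ~½ = ½
~w -> ~~y = ⊥ -> ½ = ⊤  [~⊥ | ½]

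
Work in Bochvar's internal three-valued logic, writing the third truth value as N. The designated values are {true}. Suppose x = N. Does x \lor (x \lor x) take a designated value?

x \lor x = N \lor N = N
x \lor (x \lor x) = N \lor N = N
N ∉ {true}.

No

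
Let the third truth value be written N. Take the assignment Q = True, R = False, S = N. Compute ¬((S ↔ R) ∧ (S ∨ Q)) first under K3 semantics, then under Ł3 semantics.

N; N

In K3: S ↔ R = N ↔ False = N
S ∨ Q = N ∨ True = True
(S ↔ R) ∧ (S ∨ Q) = N ∧ True = N
¬((S ↔ R) ∧ (S ∨ Q)) = ¬N = N
In Ł3: S ↔ R = N ↔ False = N  [1 − |½−0|]
S ∨ Q = N ∨ True = True
(S ↔ R) ∧ (S ∨ Q) = N ∧ True = N
¬((S ↔ R) ∧ (S ∨ Q)) = ¬N = N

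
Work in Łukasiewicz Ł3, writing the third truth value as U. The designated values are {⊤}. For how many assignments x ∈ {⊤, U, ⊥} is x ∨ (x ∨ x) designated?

1

x=⊤: ⊤ ✓
x=U: U ·
x=⊥: ⊥ ·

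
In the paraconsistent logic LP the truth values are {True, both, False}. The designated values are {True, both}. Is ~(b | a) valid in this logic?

No

Countermodel: b=True, a=True gives False, which is not designated.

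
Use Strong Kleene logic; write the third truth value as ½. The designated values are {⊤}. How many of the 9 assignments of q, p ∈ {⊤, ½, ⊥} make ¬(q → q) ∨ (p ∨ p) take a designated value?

Designated under: (q=⊤, p=⊤); (q=½, p=⊤); (q=⊥, p=⊤).

3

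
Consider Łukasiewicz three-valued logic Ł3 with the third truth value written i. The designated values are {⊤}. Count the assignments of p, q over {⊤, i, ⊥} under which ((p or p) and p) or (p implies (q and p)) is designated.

Of the 9 assignments, 8 give a value in {⊤}.

8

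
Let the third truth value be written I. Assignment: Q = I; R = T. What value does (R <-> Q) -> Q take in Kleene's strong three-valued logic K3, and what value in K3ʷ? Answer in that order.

In Kleene's strong three-valued logic K3: R <-> Q = T <-> I = I
(R <-> Q) -> Q = I -> I = I  [~I | I]
In K3ʷ: R <-> Q = T <-> I = I
(R <-> Q) -> Q = I -> I = I

I; I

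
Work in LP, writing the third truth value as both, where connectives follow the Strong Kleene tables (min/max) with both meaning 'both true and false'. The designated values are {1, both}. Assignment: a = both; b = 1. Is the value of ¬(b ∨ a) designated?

No

b ∨ a = 1 ∨ both = 1
¬(b ∨ a) = ¬1 = 0
0 ∉ {1, both}.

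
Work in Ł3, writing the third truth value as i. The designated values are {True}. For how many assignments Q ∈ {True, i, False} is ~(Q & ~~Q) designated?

Q=True: False ·
Q=i: i ·
Q=False: True ✓

1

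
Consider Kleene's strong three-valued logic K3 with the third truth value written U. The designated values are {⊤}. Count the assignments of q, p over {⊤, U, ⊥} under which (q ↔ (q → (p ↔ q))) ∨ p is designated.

3

Designated under: (q=⊤, p=⊤); (q=U, p=⊤); (q=⊥, p=⊤).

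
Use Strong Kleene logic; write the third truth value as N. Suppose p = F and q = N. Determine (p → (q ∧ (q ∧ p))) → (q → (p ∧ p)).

N

q ∧ p = N ∧ F = F
q ∧ (q ∧ p) = N ∧ F = F
p → (q ∧ (q ∧ p)) = F → F = T
p ∧ p = F ∧ F = F
q → (p ∧ p) = N → F = N  [¬N ∨ F]
(p → (q ∧ (q ∧ p))) → (q → (p ∧ p)) = T → N = N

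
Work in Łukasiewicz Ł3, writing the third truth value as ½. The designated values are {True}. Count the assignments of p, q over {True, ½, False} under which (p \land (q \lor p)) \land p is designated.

3

Designated under: (p=True, q=True); (p=True, q=½); (p=True, q=False).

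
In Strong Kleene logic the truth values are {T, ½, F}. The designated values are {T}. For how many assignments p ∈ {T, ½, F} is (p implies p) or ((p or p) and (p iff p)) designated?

p=T: T ✓
p=½: ½ ·
p=F: T ✓

2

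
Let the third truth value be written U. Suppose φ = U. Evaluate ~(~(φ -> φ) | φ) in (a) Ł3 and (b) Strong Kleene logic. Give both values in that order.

U; U

In Ł3: φ -> φ = U -> U = True  [min(1, 1−½+½)]
~(φ -> φ) = ~True = False
~(φ -> φ) | φ = False | U = U
~(~(φ -> φ) | φ) = ~U = U
In Strong Kleene logic: φ -> φ = U -> U = U
~(φ -> φ) = ~U = U
~(φ -> φ) | φ = U | U = U
~(~(φ -> φ) | φ) = ~U = U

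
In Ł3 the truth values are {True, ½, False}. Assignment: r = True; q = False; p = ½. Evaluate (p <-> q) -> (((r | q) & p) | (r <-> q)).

True

p <-> q = ½ <-> False = ½  [1 − |½−0|]
r | q = True | False = True
(r | q) & p = True & ½ = ½
r <-> q = True <-> False = False
((r | q) & p) | (r <-> q) = ½ | False = ½
(p <-> q) -> (((r | q) & p) | (r <-> q)) = ½ -> ½ = True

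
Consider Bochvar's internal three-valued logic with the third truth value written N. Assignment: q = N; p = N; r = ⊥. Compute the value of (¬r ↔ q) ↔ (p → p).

N

¬r = ¬⊥ = ⊤
¬r ↔ q = ⊤ ↔ N = N
p → p = N → N = N  [any arg is the third value ⇒ result is the third value]
(¬r ↔ q) ↔ (p → p) = N ↔ N = N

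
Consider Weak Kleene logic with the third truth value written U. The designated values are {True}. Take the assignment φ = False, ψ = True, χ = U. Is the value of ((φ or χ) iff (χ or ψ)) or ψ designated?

No

φ or χ = False or U = U
χ or ψ = U or True = U
(φ or χ) iff (χ or ψ) = U iff U = U
((φ or χ) iff (χ or ψ)) or ψ = U or True = U
U ∉ {True}.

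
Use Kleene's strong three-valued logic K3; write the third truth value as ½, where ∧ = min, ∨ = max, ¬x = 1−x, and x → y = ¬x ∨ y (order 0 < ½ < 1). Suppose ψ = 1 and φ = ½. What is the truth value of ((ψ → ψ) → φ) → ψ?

1

ψ → ψ = 1 → 1 = 1
(ψ → ψ) → φ = 1 → ½ = ½  [¬1 ∨ ½]
((ψ → ψ) → φ) → ψ = ½ → 1 = 1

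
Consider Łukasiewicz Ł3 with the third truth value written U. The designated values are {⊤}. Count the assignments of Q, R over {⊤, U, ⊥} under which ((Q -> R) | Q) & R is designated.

3

Designated under: (Q=⊤, R=⊤); (Q=U, R=⊤); (Q=⊥, R=⊤).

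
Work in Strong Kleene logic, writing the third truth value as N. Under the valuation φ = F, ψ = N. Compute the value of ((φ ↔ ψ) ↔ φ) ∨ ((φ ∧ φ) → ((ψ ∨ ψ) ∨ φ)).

T

φ ↔ ψ = F ↔ N = N
(φ ↔ ψ) ↔ φ = N ↔ F = N
φ ∧ φ = F ∧ F = F
ψ ∨ ψ = N ∨ N = N
(ψ ∨ ψ) ∨ φ = N ∨ F = N
(φ ∧ φ) → ((ψ ∨ ψ) ∨ φ) = F → N = T
((φ ↔ ψ) ↔ φ) ∨ ((φ ∧ φ) → ((ψ ∨ ψ) ∨ φ)) = N ∨ T = T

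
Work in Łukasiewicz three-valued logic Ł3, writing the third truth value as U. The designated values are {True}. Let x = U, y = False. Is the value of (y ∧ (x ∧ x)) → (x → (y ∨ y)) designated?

Yes

x ∧ x = U ∧ U = U
y ∧ (x ∧ x) = False ∧ U = False
y ∨ y = False ∨ False = False
x → (y ∨ y) = U → False = U  [min(1, 1−½+0)]
(y ∧ (x ∧ x)) → (x → (y ∨ y)) = False → U = True
True ∈ {True}.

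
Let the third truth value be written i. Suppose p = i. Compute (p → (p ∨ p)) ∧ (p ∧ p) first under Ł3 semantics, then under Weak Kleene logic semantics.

In Ł3: p ∨ p = i ∨ i = i
p → (p ∨ p) = i → i = ⊤  [min(1, 1−½+½)]
p ∧ p = i ∧ i = i
(p → (p ∨ p)) ∧ (p ∧ p) = ⊤ ∧ i = i
In Weak Kleene logic: p ∨ p = i ∨ i = i
p → (p ∨ p) = i → i = i  [any arg is the third value ⇒ result is the third value]
p ∧ p = i ∧ i = i
(p → (p ∨ p)) ∧ (p ∧ p) = i ∧ i = i

i; i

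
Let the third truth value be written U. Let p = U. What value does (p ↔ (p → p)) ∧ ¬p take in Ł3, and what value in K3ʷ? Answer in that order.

In Ł3: p → p = U → U = true
p ↔ (p → p) = U ↔ true = U
¬p = ¬U = U
(p ↔ (p → p)) ∧ ¬p = U ∧ U = U
In K3ʷ: p → p = U → U = U
p ↔ (p → p) = U ↔ U = U
¬p = ¬U = U
(p ↔ (p → p)) ∧ ¬p = U ∧ U = U

U; U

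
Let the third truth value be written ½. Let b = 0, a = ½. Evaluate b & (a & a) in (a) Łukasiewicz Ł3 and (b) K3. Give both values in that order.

0; 0

In Łukasiewicz Ł3: a & a = ½ & ½ = ½
b & (a & a) = 0 & ½ = 0
In K3: a & a = ½ & ½ = ½
b & (a & a) = 0 & ½ = 0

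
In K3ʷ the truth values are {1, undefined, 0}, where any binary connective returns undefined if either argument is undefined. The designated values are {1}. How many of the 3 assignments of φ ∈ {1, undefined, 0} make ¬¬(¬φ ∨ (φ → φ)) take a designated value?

2

φ=1: 1 ✓
φ=undefined: undefined ·
φ=0: 1 ✓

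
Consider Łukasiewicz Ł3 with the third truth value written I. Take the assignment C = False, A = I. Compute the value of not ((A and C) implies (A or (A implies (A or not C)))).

A and C = I and False = False
not C = not False = True
A or not C = I or True = True
A implies (A or not C) = I implies True = True  [min(1, 1−½+1)]
A or (A implies (A or not C)) = I or True = True
(A and C) implies (A or (A implies (A or not C))) = False implies True = True
not ((A and C) implies (A or (A implies (A or not C)))) = not True = False

False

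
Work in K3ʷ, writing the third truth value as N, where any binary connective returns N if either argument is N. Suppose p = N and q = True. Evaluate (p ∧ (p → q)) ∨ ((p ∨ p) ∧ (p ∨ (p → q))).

p → q = N → True = N  [any arg is the third value ⇒ result is the third value]
p ∧ (p → q) = N ∧ N = N
p ∨ p = N ∨ N = N
p → q = N → True = N
p ∨ (p → q) = N ∨ N = N
(p ∨ p) ∧ (p ∨ (p → q)) = N ∧ N = N
(p ∧ (p → q)) ∨ ((p ∨ p) ∧ (p ∨ (p → q))) = N ∨ N = N

N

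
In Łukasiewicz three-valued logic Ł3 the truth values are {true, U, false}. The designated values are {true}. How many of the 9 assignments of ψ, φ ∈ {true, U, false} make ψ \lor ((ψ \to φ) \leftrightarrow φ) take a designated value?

5

Of the 9 assignments, 5 give a value in {true}.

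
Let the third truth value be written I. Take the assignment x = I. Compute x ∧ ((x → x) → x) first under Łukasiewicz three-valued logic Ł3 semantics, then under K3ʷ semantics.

In Łukasiewicz three-valued logic Ł3: x → x = I → I = T  [min(1, 1−½+½)]
(x → x) → x = T → I = I
x ∧ ((x → x) → x) = I ∧ I = I
In K3ʷ: x → x = I → I = I  [any arg is the third value ⇒ result is the third value]
(x → x) → x = I → I = I
x ∧ ((x → x) → x) = I ∧ I = I

I; I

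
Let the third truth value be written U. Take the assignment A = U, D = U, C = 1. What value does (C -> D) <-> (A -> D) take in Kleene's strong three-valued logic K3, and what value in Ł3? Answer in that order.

U; U

In Kleene's strong three-valued logic K3: C -> D = 1 -> U = U
A -> D = U -> U = U
(C -> D) <-> (A -> D) = U <-> U = U
In Ł3: C -> D = 1 -> U = U  [min(1, 1−1+½)]
A -> D = U -> U = 1
(C -> D) <-> (A -> D) = U <-> 1 = U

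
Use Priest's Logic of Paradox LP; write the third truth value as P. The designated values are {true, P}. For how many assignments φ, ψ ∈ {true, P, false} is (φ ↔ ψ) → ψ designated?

8

Of the 9 assignments, 8 give a value in {true, P}.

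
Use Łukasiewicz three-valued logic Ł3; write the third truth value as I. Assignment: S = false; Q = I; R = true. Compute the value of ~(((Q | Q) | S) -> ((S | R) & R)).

Q | Q = I | I = I
(Q | Q) | S = I | false = I
S | R = false | true = true
(S | R) & R = true & true = true
((Q | Q) | S) -> ((S | R) & R) = I -> true = true  [min(1, 1−½+1)]
~(((Q | Q) | S) -> ((S | R) & R)) = ~true = false

false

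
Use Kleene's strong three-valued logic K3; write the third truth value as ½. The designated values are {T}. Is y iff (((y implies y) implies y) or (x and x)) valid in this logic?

No

Countermodel: y=½, x=T gives ½, which is not designated.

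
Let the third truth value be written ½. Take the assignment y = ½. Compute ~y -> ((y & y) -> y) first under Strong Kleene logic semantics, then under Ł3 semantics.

½; ⊤

In Strong Kleene logic: ~y = ~½ = ½
y & y = ½ & ½ = ½
(y & y) -> y = ½ -> ½ = ½  [~½ | ½]
~y -> ((y & y) -> y) = ½ -> ½ = ½
In Ł3: ~y = ~½ = ½
y & y = ½ & ½ = ½
(y & y) -> y = ½ -> ½ = ⊤  [min(1, 1−½+½)]
~y -> ((y & y) -> y) = ½ -> ⊤ = ⊤
They differ because Strong Kleene logic and Ł3 treat ½ differently under implication.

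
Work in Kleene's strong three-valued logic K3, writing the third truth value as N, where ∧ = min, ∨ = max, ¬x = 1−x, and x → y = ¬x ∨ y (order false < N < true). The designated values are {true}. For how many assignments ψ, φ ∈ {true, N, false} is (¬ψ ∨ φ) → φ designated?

Designated under: (ψ=true, φ=true); (ψ=true, φ=false); (ψ=N, φ=true); (ψ=false, φ=true).

4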